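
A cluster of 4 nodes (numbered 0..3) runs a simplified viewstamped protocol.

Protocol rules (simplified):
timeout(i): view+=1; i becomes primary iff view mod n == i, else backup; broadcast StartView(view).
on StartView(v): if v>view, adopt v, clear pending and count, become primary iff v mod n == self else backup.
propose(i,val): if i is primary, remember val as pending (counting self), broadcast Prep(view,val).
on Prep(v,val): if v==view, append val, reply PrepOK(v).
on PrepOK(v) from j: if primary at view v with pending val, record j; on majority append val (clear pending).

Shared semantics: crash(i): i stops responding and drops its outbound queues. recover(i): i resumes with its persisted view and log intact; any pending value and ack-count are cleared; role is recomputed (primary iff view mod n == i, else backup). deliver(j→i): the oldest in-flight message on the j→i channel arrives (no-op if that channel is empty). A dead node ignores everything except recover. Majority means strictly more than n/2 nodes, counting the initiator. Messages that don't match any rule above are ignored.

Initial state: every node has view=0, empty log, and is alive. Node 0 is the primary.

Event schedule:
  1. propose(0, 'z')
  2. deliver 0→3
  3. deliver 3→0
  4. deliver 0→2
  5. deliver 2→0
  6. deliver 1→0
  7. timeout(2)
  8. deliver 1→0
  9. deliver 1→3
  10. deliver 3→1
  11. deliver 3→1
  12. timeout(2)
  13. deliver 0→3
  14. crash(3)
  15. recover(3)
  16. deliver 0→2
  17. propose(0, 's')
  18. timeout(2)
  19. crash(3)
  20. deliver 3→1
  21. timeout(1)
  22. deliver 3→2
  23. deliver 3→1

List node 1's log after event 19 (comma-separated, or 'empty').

step 1 propose(0,'z'): —
step 2 deliver 0→3: 3={back,v=0,log=z}
step 3 deliver 3→0: —
step 4 deliver 0→2: 2={back,v=0,log=z}
step 5 deliver 2→0: 0={prim,v=0,log=z}
step 6 deliver 1→0: —
step 7 timeout(2): 2={back,v=1,log=z}
step 8 deliver 1→0: —
step 9 deliver 1→3: —
step 10 deliver 3→1: —
step 11 deliver 3→1: —
step 12 timeout(2): 2={prim,v=2,log=z}
step 13 deliver 0→3: —
step 14 crash(3): 3={✗back,v=0,log=z}
step 15 recover(3): 3={back,v=0,log=z}
step 16 deliver 0→2: —
step 17 propose(0,'s'): —
step 18 timeout(2): 2={back,v=3,log=z}
step 19 crash(3): 3={✗back,v=0,log=z}

empty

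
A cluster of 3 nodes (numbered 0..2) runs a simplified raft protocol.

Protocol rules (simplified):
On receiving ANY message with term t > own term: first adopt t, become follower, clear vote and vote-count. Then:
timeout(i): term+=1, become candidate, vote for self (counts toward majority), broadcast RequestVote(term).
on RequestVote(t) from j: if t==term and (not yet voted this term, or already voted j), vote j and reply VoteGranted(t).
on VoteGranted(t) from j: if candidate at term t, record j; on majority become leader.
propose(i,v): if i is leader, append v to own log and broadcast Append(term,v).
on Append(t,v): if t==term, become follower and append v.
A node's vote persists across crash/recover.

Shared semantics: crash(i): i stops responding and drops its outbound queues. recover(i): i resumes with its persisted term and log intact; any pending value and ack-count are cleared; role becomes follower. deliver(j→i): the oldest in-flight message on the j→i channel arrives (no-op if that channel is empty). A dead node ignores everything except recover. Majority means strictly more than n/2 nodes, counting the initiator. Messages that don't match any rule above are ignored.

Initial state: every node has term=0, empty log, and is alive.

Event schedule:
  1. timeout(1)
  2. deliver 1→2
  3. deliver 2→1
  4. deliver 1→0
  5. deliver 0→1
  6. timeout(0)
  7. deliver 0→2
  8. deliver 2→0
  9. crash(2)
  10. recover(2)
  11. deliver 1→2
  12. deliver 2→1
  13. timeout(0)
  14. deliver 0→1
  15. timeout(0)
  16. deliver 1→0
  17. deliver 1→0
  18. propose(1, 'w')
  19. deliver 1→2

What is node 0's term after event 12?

1. timeout(1):  <1:cand t1 ->
2. deliver 1→2:  <2:foll t1 ->
3. deliver 2→1:  <1:lead t1 ->
4. deliver 1→0:  <0:foll t1 ->
5. deliver 0→1:  nop
6. timeout(0):  <0:cand t2 ->
7. deliver 0→2:  <2:foll t2 ->
8. deliver 2→0:  <0:lead t2 ->
9. crash(2):  <2:✗foll t2 ->
10. recover(2):  <2:foll t2 ->
11. deliver 1→2:  nop
12. deliver 2→1:  nop

2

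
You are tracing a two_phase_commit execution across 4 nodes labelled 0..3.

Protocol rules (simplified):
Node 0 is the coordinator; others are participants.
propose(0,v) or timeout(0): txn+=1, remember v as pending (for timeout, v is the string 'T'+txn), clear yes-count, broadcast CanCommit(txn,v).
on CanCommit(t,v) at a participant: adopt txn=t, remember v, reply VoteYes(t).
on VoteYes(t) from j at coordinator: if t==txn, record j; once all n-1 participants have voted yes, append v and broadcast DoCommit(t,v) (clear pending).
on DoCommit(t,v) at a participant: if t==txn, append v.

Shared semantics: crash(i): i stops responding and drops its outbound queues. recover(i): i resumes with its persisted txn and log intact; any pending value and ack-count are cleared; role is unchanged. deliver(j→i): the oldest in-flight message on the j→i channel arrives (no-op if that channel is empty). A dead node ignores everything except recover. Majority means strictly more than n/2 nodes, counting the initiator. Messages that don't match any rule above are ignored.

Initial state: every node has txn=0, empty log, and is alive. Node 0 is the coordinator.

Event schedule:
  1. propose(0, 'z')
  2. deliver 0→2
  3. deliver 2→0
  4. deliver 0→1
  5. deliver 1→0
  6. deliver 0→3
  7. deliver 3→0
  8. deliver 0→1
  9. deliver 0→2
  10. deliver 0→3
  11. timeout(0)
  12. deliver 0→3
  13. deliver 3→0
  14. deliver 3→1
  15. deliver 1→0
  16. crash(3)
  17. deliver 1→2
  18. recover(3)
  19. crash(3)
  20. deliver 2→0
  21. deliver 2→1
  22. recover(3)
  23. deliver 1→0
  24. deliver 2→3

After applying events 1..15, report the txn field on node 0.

2

[1] propose(0,'z') → N0(coor t1 [-])
[2] deliver 0→2 → N2(part t1 [-])
[3] deliver 2→0 → ∅
[4] deliver 0→1 → N1(part t1 [-])
[5] deliver 1→0 → ∅
[6] deliver 0→3 → N3(part t1 [-])
[7] deliver 3→0 → N0(coor t1 [z])
[8] deliver 0→1 → N1(part t1 [z])
[9] deliver 0→2 → N2(part t1 [z])
[10] deliver 0→3 → N3(part t1 [z])
[11] timeout(0) → N0(coor t2 [z])
[12] deliver 0→3 → N3(part t2 [z])
[13] deliver 3→0 → ∅
[14] deliver 3→1 → ∅
[15] deliver 1→0 → ∅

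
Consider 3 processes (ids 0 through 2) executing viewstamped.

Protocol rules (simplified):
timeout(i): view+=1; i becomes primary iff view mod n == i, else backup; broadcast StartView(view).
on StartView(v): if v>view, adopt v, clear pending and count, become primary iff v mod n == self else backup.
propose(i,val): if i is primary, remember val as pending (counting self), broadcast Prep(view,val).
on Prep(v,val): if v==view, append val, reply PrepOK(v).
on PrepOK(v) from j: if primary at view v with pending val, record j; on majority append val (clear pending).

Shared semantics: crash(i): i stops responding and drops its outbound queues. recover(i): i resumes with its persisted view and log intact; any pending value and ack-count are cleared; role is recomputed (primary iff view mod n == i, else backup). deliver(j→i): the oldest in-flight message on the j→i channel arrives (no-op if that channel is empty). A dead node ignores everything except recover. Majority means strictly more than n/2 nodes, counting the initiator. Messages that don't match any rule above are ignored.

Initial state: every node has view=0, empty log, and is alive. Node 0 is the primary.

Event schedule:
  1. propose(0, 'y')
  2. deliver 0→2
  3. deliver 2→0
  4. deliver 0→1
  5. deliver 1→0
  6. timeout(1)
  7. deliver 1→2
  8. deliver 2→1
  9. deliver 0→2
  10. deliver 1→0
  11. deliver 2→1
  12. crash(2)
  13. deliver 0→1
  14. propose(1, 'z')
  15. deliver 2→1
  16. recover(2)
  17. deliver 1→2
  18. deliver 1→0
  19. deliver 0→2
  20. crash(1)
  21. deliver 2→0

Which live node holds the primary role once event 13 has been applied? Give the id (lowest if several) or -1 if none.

1

after 1 — propose(0,'y'): ·
after 2 — deliver 0→2: n2:back/v0/[y]
after 3 — deliver 2→0: n0:prim/v0/[y]
after 4 — deliver 0→1: n1:back/v0/[y]
after 5 — deliver 1→0: ·
after 6 — timeout(1): n1:prim/v1/[y]
after 7 — deliver 1→2: n2:back/v1/[y]
after 8 — deliver 2→1: ·
after 9 — deliver 0→2: ·
after 10 — deliver 1→0: n0:back/v1/[y]
after 11 — deliver 2→1: ·
after 12 — crash(2): n2:✗back/v1/[y]
after 13 — deliver 0→1: ·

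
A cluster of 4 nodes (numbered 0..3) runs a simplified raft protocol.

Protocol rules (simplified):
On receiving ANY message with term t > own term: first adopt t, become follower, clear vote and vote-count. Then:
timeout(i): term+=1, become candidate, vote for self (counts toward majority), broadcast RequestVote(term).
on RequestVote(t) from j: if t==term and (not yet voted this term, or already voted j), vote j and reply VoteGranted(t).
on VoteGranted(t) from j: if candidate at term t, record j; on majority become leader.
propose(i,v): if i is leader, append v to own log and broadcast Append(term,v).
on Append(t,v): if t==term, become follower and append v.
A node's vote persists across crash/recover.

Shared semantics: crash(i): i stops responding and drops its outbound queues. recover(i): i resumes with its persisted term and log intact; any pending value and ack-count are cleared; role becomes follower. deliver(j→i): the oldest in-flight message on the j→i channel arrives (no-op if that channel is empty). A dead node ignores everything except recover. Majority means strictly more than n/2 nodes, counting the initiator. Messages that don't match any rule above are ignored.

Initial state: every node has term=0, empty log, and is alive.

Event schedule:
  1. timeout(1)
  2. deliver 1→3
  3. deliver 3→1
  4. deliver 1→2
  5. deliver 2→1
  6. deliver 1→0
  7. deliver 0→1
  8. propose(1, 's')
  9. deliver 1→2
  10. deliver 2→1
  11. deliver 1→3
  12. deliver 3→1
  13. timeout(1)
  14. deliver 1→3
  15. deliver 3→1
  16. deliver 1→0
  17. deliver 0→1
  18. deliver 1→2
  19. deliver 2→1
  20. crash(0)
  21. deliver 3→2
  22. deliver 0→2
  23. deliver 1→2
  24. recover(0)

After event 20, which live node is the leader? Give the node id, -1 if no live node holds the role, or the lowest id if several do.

1

[1] timeout(1) → N1(cand t1 [-])
[2] deliver 1→3 → N3(foll t1 [-])
[3] deliver 3→1 → ∅
[4] deliver 1→2 → N2(foll t1 [-])
[5] deliver 2→1 → N1(lead t1 [-])
[6] deliver 1→0 → N0(foll t1 [-])
[7] deliver 0→1 → ∅
[8] propose(1,'s') → N1(lead t1 [s])
[9] deliver 1→2 → N2(foll t1 [s])
[10] deliver 2→1 → ∅
[11] deliver 1→3 → N3(foll t1 [s])
[12] deliver 3→1 → ∅
[13] timeout(1) → N1(cand t2 [s])
[14] deliver 1→3 → N3(foll t2 [s])
[15] deliver 3→1 → ∅
[16] deliver 1→0 → N0(foll t1 [s])
[17] deliver 0→1 → ∅
[18] deliver 1→2 → N2(foll t2 [s])
[19] deliver 2→1 → N1(lead t2 [s])
[20] crash(0) → N0(✗foll t1 [s])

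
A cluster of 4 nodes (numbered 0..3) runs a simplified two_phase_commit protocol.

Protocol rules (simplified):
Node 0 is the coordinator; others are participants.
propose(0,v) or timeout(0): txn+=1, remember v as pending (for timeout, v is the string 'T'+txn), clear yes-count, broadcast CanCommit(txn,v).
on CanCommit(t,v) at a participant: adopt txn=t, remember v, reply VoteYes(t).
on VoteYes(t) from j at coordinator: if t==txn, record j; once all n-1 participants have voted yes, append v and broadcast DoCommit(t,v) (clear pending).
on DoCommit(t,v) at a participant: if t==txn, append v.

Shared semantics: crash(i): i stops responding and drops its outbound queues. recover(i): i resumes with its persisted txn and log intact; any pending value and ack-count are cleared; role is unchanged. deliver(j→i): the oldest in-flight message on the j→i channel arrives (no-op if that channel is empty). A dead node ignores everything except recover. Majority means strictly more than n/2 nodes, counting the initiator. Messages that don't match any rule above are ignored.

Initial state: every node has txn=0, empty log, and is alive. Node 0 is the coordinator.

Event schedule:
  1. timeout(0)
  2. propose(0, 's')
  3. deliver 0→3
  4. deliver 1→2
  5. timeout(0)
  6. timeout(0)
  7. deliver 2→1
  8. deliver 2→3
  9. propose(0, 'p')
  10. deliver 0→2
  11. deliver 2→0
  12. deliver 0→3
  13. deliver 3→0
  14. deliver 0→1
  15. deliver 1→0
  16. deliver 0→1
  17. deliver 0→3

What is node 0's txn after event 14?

[1] timeout(0) → N0(coor t1 [-])
[2] propose(0,'s') → N0(coor t2 [-])
[3] deliver 0→3 → N3(part t1 [-])
[4] deliver 1→2 → ∅
[5] timeout(0) → N0(coor t3 [-])
[6] timeout(0) → N0(coor t4 [-])
[7] deliver 2→1 → ∅
[8] deliver 2→3 → ∅
[9] propose(0,'p') → N0(coor t5 [-])
[10] deliver 0→2 → N2(part t1 [-])
[11] deliver 2→0 → ∅
[12] deliver 0→3 → N3(part t2 [-])
[13] deliver 3→0 → ∅
[14] deliver 0→1 → N1(part t1 [-])

5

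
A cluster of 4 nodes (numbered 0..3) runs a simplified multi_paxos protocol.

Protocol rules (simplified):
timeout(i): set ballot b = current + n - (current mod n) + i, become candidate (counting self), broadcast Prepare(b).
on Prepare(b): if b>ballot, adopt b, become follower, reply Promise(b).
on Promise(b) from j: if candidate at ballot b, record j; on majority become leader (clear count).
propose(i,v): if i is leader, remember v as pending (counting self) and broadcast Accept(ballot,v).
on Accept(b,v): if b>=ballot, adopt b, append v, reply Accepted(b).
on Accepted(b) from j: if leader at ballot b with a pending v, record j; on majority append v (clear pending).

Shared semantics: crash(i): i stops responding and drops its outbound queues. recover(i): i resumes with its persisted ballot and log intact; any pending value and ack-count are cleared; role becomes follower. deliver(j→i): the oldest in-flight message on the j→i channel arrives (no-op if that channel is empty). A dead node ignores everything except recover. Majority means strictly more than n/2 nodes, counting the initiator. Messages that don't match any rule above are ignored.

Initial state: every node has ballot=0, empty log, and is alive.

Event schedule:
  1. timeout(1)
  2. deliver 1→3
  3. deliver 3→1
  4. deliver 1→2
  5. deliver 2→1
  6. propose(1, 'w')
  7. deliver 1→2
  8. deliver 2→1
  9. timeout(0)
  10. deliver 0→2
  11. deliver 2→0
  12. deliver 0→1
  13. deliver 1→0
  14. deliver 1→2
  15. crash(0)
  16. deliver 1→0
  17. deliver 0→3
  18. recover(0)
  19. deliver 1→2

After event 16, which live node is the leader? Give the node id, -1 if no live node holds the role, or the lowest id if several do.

1

e1 timeout(1): 1[cand,b=5,-]
e2 deliver 1→3: 3[foll,b=5,-]
e3 deliver 3→1: ·
e4 deliver 1→2: 2[foll,b=5,-]
e5 deliver 2→1: 1[lead,b=5,-]
e6 propose(1,'w'): ·
e7 deliver 1→2: 2[foll,b=5,w]
e8 deliver 2→1: ·
e9 timeout(0): 0[cand,b=4,-]
e10 deliver 0→2: ·
e11 deliver 2→0: ·
e12 deliver 0→1: ·
e13 deliver 1→0: 0[foll,b=5,-]
e14 deliver 1→2: ·
e15 crash(0): 0[✗foll,b=5,-]
e16 deliver 1→0: ·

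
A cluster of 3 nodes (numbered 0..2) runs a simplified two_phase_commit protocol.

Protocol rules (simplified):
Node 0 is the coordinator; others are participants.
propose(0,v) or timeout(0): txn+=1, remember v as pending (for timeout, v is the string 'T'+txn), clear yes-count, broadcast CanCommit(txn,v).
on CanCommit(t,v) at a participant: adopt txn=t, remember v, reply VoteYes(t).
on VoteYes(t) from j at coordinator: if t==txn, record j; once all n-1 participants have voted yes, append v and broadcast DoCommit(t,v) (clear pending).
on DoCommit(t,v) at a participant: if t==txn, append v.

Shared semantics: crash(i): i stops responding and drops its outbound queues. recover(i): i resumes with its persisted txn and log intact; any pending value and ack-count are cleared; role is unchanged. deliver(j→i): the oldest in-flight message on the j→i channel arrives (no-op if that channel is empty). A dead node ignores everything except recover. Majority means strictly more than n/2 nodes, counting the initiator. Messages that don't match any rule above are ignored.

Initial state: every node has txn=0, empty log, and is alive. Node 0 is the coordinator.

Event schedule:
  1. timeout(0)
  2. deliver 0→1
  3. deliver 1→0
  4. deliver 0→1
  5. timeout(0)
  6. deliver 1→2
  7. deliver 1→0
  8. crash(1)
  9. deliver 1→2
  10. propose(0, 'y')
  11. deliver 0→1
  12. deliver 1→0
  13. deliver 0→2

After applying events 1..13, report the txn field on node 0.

3

step 1 timeout(0): 0={coor,t=1,log=-}
step 2 deliver 0→1: 1={part,t=1,log=-}
step 3 deliver 1→0: —
step 4 deliver 0→1: —
step 5 timeout(0): 0={coor,t=2,log=-}
step 6 deliver 1→2: —
step 7 deliver 1→0: —
step 8 crash(1): 1={✗part,t=1,log=-}
step 9 deliver 1→2: —
step 10 propose(0,'y'): 0={coor,t=3,log=-}
step 11 deliver 0→1: —
step 12 deliver 1→0: —
step 13 deliver 0→2: 2={part,t=1,log=-}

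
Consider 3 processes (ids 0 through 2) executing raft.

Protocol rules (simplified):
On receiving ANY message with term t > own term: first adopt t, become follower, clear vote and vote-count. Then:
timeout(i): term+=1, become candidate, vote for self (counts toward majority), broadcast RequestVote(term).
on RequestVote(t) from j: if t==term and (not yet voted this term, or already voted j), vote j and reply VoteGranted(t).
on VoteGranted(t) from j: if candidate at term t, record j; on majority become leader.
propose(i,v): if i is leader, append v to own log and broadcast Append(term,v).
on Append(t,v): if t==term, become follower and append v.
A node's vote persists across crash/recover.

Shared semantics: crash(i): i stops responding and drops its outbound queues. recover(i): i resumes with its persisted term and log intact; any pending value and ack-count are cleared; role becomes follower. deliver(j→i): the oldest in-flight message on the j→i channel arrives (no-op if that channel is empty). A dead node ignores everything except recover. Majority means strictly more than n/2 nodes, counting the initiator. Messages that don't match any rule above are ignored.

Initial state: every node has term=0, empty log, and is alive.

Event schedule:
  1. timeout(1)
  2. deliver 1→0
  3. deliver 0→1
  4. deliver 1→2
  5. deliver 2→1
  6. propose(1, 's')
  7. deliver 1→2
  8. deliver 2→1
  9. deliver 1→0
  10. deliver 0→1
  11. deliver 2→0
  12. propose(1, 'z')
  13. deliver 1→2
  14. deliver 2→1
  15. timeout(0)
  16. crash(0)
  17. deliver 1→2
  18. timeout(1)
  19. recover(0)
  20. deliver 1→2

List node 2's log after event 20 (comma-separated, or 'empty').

step 1 timeout(1): 1={cand,t=1,log=-}
step 2 deliver 1→0: 0={foll,t=1,log=-}
step 3 deliver 0→1: 1={lead,t=1,log=-}
step 4 deliver 1→2: 2={foll,t=1,log=-}
step 5 deliver 2→1: —
step 6 propose(1,'s'): 1={lead,t=1,log=s}
step 7 deliver 1→2: 2={foll,t=1,log=s}
step 8 deliver 2→1: —
step 9 deliver 1→0: 0={foll,t=1,log=s}
step 10 deliver 0→1: —
step 11 deliver 2→0: —
step 12 propose(1,'z'): 1={lead,t=1,log=s,z}
step 13 deliver 1→2: 2={foll,t=1,log=s,z}
step 14 deliver 2→1: —
step 15 timeout(0): 0={cand,t=2,log=s}
step 16 crash(0): 0={✗cand,t=2,log=s}
step 17 deliver 1→2: —
step 18 timeout(1): 1={cand,t=2,log=s,z}
step 19 recover(0): 0={foll,t=2,log=s}
step 20 deliver 1→2: 2={foll,t=2,log=s,z}

s,z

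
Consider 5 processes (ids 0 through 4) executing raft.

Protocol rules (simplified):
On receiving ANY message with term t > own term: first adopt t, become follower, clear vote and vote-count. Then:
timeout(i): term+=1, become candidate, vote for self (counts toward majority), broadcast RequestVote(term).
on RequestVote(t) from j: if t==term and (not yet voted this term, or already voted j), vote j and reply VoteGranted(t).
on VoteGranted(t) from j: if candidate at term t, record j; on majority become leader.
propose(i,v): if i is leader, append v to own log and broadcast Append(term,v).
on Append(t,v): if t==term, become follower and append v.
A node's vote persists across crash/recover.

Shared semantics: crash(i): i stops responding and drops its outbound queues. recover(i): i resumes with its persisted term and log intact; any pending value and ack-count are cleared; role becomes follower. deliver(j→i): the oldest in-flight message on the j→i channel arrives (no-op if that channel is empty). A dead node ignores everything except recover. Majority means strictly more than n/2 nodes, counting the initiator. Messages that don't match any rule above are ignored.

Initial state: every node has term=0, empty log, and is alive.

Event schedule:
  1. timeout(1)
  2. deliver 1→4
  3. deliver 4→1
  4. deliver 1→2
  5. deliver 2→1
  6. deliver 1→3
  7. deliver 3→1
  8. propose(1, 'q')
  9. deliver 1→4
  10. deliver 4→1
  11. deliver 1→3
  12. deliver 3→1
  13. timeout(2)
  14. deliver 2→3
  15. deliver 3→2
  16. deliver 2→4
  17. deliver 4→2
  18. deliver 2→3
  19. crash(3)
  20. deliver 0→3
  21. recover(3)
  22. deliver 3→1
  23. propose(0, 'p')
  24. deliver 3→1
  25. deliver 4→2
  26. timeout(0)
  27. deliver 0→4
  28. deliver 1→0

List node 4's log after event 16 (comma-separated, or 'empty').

q

[1] timeout(1) → N1(cand t1 [-])
[2] deliver 1→4 → N4(foll t1 [-])
[3] deliver 4→1 → ∅
[4] deliver 1→2 → N2(foll t1 [-])
[5] deliver 2→1 → N1(lead t1 [-])
[6] deliver 1→3 → N3(foll t1 [-])
[7] deliver 3→1 → ∅
[8] propose(1,'q') → N1(lead t1 [q])
[9] deliver 1→4 → N4(foll t1 [q])
[10] deliver 4→1 → ∅
[11] deliver 1→3 → N3(foll t1 [q])
[12] deliver 3→1 → ∅
[13] timeout(2) → N2(cand t2 [-])
[14] deliver 2→3 → N3(foll t2 [q])
[15] deliver 3→2 → ∅
[16] deliver 2→4 → N4(foll t2 [q])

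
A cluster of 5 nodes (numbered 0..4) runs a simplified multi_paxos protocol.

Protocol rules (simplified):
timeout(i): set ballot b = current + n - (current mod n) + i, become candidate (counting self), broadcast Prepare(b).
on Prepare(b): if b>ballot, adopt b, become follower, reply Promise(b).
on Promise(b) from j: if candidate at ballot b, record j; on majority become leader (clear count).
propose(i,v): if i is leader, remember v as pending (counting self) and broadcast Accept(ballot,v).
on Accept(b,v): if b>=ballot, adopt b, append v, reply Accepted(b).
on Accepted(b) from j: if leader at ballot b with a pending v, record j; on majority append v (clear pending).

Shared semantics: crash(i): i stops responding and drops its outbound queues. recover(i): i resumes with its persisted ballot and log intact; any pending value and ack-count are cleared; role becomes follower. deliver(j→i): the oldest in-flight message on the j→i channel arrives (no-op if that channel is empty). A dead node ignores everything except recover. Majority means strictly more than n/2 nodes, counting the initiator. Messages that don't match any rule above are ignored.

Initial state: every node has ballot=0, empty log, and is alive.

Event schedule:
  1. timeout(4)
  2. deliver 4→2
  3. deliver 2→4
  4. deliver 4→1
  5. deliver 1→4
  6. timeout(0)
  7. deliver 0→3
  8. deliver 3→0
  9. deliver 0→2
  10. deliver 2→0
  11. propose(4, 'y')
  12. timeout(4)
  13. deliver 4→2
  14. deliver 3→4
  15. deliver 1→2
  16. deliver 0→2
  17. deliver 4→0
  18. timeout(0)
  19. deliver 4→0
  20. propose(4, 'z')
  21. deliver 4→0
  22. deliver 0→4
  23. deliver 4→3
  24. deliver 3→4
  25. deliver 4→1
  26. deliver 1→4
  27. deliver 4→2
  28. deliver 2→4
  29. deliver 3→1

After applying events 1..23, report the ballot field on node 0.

after 1 — timeout(4): n4:cand/b9/[-]
after 2 — deliver 4→2: n2:foll/b9/[-]
after 3 — deliver 2→4: ·
after 4 — deliver 4→1: n1:foll/b9/[-]
after 5 — deliver 1→4: n4:lead/b9/[-]
after 6 — timeout(0): n0:cand/b5/[-]
after 7 — deliver 0→3: n3:foll/b5/[-]
after 8 — deliver 3→0: ·
after 9 — deliver 0→2: ·
after 10 — deliver 2→0: ·
after 11 — propose(4,'y'): ·
after 12 — timeout(4): n4:cand/b14/[-]
after 13 — deliver 4→2: n2:foll/b9/[y]
after 14 — deliver 3→4: ·
after 15 — deliver 1→2: ·
after 16 — deliver 0→2: ·
after 17 — deliver 4→0: n0:foll/b9/[-]
after 18 — timeout(0): n0:cand/b10/[-]
after 19 — deliver 4→0: ·
after 20 — propose(4,'z'): ·
after 21 — deliver 4→0: n0:foll/b14/[-]
after 22 — deliver 0→4: ·
after 23 — deliver 4→3: n3:foll/b9/[-]

14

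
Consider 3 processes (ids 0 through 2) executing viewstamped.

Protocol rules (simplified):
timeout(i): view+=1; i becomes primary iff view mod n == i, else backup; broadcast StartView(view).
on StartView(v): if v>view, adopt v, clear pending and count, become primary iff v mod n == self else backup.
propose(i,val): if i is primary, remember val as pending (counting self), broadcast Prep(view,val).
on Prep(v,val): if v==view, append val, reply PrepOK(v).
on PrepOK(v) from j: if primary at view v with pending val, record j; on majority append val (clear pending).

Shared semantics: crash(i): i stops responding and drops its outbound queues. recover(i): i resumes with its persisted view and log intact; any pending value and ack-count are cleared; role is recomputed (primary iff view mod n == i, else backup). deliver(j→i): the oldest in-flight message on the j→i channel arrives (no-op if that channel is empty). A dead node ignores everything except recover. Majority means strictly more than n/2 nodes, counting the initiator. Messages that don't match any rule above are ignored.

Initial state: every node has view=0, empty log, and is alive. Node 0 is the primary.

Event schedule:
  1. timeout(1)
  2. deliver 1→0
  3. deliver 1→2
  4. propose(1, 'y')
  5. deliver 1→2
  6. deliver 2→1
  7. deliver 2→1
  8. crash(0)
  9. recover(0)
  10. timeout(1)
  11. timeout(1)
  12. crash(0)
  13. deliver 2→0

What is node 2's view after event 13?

step 1 timeout(1): 1={prim,v=1,log=-}
step 2 deliver 1→0: 0={back,v=1,log=-}
step 3 deliver 1→2: 2={back,v=1,log=-}
step 4 propose(1,'y'): —
step 5 deliver 1→2: 2={back,v=1,log=y}
step 6 deliver 2→1: 1={prim,v=1,log=y}
step 7 deliver 2→1: —
step 8 crash(0): 0={✗back,v=1,log=-}
step 9 recover(0): 0={back,v=1,log=-}
step 10 timeout(1): 1={back,v=2,log=y}
step 11 timeout(1): 1={back,v=3,log=y}
step 12 crash(0): 0={✗back,v=1,log=-}
step 13 deliver 2→0: —

1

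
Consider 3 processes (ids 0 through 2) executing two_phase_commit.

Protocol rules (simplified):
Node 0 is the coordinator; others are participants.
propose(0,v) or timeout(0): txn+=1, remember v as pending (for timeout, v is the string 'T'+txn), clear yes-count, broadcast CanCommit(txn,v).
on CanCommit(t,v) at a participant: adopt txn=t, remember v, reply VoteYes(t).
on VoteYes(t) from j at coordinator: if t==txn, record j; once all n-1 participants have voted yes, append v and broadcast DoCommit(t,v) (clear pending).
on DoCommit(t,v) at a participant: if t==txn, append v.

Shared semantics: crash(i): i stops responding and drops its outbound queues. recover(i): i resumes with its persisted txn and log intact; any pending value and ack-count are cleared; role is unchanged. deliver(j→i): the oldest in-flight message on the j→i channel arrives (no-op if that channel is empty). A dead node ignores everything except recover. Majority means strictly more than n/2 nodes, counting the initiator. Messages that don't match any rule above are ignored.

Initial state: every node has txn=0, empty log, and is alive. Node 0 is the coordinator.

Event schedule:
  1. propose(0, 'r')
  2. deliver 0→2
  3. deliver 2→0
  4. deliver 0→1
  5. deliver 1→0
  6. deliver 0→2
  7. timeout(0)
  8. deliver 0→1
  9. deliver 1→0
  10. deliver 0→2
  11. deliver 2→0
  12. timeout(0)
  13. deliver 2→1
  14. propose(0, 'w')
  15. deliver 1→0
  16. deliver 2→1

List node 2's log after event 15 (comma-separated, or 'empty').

1. propose(0,'r'):  <0:coor t1 ->
2. deliver 0→2:  <2:part t1 ->
3. deliver 2→0:  nop
4. deliver 0→1:  <1:part t1 ->
5. deliver 1→0:  <0:coor t1 r>
6. deliver 0→2:  <2:part t1 r>
7. timeout(0):  <0:coor t2 r>
8. deliver 0→1:  <1:part t1 r>
9. deliver 1→0:  nop
10. deliver 0→2:  <2:part t2 r>
11. deliver 2→0:  nop
12. timeout(0):  <0:coor t3 r>
13. deliver 2→1:  nop
14. propose(0,'w'):  <0:coor t4 r>
15. deliver 1→0:  nop

r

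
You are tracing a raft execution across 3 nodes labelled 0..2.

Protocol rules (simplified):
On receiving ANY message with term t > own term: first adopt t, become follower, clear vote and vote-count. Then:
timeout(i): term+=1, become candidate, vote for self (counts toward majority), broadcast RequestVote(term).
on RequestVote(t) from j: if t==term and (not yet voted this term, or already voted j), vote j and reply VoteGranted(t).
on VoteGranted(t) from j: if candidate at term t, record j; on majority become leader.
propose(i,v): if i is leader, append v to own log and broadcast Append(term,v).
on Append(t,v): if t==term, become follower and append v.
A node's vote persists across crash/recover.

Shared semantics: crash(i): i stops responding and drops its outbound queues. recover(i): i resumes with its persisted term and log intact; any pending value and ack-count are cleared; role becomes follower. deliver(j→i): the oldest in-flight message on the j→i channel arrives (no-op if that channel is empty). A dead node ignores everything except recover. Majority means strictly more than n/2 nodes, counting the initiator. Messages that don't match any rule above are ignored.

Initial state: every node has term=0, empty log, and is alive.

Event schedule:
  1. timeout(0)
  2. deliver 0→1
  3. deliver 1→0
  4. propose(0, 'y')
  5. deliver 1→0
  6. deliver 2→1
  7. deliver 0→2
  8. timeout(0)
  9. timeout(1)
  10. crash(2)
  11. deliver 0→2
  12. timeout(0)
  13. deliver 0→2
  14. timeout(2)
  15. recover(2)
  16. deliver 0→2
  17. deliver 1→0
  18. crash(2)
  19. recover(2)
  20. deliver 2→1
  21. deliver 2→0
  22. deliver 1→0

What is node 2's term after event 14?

1

1. timeout(0):  <0:cand t1 ->
2. deliver 0→1:  <1:foll t1 ->
3. deliver 1→0:  <0:lead t1 ->
4. propose(0,'y'):  <0:lead t1 y>
5. deliver 1→0:  nop
6. deliver 2→1:  nop
7. deliver 0→2:  <2:foll t1 ->
8. timeout(0):  <0:cand t2 y>
9. timeout(1):  <1:cand t2 ->
10. crash(2):  <2:✗foll t1 ->
11. deliver 0→2:  nop
12. timeout(0):  <0:cand t3 y>
13. deliver 0→2:  nop
14. timeout(2):  nop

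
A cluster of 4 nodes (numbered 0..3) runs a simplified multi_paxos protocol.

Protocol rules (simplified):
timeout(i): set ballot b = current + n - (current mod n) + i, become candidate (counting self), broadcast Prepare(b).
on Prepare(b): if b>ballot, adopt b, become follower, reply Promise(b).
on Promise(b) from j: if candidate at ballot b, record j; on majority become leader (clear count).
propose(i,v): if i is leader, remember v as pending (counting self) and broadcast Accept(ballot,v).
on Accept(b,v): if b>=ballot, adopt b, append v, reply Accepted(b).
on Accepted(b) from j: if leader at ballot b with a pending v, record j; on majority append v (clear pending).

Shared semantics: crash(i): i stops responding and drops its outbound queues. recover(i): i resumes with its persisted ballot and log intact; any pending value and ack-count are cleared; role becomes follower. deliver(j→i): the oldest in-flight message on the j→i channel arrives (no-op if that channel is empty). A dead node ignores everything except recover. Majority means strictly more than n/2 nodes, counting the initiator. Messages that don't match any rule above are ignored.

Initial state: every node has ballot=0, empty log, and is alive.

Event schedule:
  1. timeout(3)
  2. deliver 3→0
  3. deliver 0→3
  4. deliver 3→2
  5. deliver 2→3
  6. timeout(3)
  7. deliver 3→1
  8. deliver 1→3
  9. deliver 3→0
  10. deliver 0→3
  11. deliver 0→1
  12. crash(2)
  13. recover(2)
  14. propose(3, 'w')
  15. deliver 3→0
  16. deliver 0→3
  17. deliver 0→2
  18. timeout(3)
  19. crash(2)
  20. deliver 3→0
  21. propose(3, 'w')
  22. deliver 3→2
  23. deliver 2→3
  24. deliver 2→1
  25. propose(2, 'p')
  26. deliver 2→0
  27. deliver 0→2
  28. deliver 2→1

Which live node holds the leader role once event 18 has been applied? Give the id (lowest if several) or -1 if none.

after 1 — timeout(3): n3:cand/b7/[-]
after 2 — deliver 3→0: n0:foll/b7/[-]
after 3 — deliver 0→3: ·
after 4 — deliver 3→2: n2:foll/b7/[-]
after 5 — deliver 2→3: n3:lead/b7/[-]
after 6 — timeout(3): n3:cand/b11/[-]
after 7 — deliver 3→1: n1:foll/b7/[-]
after 8 — deliver 1→3: ·
after 9 — deliver 3→0: n0:foll/b11/[-]
after 10 — deliver 0→3: ·
after 11 — deliver 0→1: ·
after 12 — crash(2): n2:✗foll/b7/[-]
after 13 — recover(2): n2:foll/b7/[-]
after 14 — propose(3,'w'): ·
after 15 — deliver 3→0: ·
after 16 — deliver 0→3: ·
after 17 — deliver 0→2: ·
after 18 — timeout(3): n3:cand/b15/[-]

-1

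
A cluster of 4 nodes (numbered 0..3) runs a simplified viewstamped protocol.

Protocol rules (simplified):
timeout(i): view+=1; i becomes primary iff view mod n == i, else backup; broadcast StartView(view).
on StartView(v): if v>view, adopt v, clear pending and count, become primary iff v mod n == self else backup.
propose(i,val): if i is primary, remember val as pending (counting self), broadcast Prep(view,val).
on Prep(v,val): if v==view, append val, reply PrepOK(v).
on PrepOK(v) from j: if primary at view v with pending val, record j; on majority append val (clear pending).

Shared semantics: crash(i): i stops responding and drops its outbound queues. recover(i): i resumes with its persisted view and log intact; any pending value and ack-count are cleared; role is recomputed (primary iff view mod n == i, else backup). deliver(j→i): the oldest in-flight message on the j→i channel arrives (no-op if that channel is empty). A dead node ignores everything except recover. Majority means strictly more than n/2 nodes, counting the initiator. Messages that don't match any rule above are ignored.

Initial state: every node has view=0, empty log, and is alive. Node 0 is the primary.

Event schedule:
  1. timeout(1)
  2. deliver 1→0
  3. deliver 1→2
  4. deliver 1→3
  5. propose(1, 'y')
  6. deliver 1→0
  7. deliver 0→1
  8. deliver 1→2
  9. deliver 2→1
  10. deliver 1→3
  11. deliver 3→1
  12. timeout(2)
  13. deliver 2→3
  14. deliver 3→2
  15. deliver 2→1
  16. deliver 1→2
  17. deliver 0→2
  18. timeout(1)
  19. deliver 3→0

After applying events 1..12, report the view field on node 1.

e1 timeout(1): 1[prim,v=1,-]
e2 deliver 1→0: 0[back,v=1,-]
e3 deliver 1→2: 2[back,v=1,-]
e4 deliver 1→3: 3[back,v=1,-]
e5 propose(1,'y'): ·
e6 deliver 1→0: 0[back,v=1,y]
e7 deliver 0→1: ·
e8 deliver 1→2: 2[back,v=1,y]
e9 deliver 2→1: 1[prim,v=1,y]
e10 deliver 1→3: 3[back,v=1,y]
e11 deliver 3→1: ·
e12 timeout(2): 2[prim,v=2,y]

1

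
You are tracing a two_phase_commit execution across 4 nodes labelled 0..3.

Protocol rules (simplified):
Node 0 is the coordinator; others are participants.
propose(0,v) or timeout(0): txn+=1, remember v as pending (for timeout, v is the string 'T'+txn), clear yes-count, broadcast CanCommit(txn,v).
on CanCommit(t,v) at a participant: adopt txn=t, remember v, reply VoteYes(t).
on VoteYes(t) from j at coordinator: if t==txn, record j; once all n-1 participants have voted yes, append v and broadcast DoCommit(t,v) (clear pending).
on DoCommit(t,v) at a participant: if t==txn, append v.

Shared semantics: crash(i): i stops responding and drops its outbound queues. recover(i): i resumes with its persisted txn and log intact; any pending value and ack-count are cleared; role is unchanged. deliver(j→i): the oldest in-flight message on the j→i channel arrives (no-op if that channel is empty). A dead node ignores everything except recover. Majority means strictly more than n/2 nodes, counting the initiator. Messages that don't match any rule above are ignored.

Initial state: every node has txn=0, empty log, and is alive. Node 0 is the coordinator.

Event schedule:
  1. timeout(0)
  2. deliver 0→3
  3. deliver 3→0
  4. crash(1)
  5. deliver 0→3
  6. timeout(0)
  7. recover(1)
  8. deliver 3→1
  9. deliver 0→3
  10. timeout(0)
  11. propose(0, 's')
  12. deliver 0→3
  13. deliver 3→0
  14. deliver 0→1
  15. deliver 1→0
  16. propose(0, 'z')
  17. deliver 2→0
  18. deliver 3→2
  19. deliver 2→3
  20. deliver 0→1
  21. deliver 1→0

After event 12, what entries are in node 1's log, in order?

empty

e1 timeout(0): 0[coor,t=1,-]
e2 deliver 0→3: 3[part,t=1,-]
e3 deliver 3→0: ·
e4 crash(1): 1[✗part,t=0,-]
e5 deliver 0→3: ·
e6 timeout(0): 0[coor,t=2,-]
e7 recover(1): 1[part,t=0,-]
e8 deliver 3→1: ·
e9 deliver 0→3: 3[part,t=2,-]
e10 timeout(0): 0[coor,t=3,-]
e11 propose(0,'s'): 0[coor,t=4,-]
e12 deliver 0→3: 3[part,t=3,-]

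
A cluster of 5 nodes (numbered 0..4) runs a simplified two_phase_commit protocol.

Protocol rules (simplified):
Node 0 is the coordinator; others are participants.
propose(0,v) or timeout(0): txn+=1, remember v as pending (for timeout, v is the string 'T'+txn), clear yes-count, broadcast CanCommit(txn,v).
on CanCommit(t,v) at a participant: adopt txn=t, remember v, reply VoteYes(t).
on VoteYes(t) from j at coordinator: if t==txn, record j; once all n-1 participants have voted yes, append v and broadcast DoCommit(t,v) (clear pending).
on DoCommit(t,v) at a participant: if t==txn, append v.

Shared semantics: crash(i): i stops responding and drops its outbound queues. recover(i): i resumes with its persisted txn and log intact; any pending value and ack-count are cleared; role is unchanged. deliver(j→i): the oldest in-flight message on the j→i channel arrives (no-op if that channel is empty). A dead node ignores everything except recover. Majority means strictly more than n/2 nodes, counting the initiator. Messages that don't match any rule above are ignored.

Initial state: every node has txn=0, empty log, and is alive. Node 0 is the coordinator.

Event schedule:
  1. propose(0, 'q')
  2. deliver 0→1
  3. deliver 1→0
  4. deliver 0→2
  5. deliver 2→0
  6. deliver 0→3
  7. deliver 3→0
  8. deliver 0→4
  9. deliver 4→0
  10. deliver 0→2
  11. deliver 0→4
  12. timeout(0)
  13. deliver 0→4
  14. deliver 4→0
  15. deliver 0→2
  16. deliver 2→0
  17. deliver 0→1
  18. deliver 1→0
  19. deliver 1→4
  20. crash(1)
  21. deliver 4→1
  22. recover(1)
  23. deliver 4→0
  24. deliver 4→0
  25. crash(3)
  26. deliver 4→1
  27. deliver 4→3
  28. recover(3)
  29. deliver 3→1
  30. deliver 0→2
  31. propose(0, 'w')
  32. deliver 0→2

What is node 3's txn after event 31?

1

e1 propose(0,'q'): 0[coor,t=1,-]
e2 deliver 0→1: 1[part,t=1,-]
e3 deliver 1→0: ·
e4 deliver 0→2: 2[part,t=1,-]
e5 deliver 2→0: ·
e6 deliver 0→3: 3[part,t=1,-]
e7 deliver 3→0: ·
e8 deliver 0→4: 4[part,t=1,-]
e9 deliver 4→0: 0[coor,t=1,q]
e10 deliver 0→2: 2[part,t=1,q]
e11 deliver 0→4: 4[part,t=1,q]
e12 timeout(0): 0[coor,t=2,q]
e13 deliver 0→4: 4[part,t=2,q]
e14 deliver 4→0: ·
e15 deliver 0→2: 2[part,t=2,q]
e16 deliver 2→0: ·
e17 deliver 0→1: 1[part,t=1,q]
e18 deliver 1→0: ·
e19 deliver 1→4: ·
e20 crash(1): 1[✗part,t=1,q]
e21 deliver 4→1: ·
e22 recover(1): 1[part,t=1,q]
e23 deliver 4→0: ·
e24 deliver 4→0: ·
e25 crash(3): 3[✗part,t=1,-]
e26 deliver 4→1: ·
e27 deliver 4→3: ·
e28 recover(3): 3[part,t=1,-]
e29 deliver 3→1: ·
e30 deliver 0→2: ·
e31 propose(0,'w'): 0[coor,t=3,q]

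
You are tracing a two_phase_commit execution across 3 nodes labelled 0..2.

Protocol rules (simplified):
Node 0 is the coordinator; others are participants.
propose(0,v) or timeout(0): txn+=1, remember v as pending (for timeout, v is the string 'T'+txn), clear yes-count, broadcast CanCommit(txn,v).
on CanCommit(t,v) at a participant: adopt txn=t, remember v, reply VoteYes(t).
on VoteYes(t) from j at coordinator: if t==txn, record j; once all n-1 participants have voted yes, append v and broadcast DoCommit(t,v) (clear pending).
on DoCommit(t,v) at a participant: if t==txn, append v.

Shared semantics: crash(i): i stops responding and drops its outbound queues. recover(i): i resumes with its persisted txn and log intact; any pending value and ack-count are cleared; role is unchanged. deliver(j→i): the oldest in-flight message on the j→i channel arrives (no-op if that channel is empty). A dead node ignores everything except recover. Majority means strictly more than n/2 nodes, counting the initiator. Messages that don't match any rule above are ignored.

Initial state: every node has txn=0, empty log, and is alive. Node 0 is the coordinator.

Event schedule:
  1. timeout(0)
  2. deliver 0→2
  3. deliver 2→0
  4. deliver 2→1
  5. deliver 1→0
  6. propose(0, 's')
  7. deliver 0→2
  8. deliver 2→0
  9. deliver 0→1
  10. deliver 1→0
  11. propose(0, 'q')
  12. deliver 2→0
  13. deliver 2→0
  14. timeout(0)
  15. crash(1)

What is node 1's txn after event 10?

1

e1 timeout(0): 0[coor,t=1,-]
e2 deliver 0→2: 2[part,t=1,-]
e3 deliver 2→0: ·
e4 deliver 2→1: ·
e5 deliver 1→0: ·
e6 propose(0,'s'): 0[coor,t=2,-]
e7 deliver 0→2: 2[part,t=2,-]
e8 deliver 2→0: ·
e9 deliver 0→1: 1[part,t=1,-]
e10 deliver 1→0: ·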